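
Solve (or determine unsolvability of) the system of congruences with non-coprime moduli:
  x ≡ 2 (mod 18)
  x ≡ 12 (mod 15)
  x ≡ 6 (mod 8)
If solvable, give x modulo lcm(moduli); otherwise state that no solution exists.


Moduli 18, 15, 8 are not pairwise coprime, so CRT works modulo lcm(m_i) when all pairwise compatibility conditions hold.
Pairwise compatibility: gcd(m_i, m_j) must divide a_i - a_j for every pair.
Merge one congruence at a time:
  Start: x ≡ 2 (mod 18).
  Combine with x ≡ 12 (mod 15): gcd(18, 15) = 3, and 12 - 2 = 10 is NOT divisible by 3.
    ⇒ system is inconsistent (no integer solution).

No solution (the system is inconsistent).


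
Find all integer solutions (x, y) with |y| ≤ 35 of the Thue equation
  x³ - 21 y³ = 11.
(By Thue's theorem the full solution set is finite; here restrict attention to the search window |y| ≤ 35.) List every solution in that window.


The equation is x³ - 21y³ = 11. For fixed y, x³ = 21·y³ + 11, so a solution requires the RHS to be a perfect cube.
Strategy: iterate y from -35 to 35, compute RHS = 21·y³ + 11, and check whether it is a (positive or negative) perfect cube.
Check small values of y:
  y = 0: RHS = 11 is not a perfect cube.
  y = 1: RHS = 32 is not a perfect cube.
  y = -1: RHS = -10 is not a perfect cube.
  y = 2: RHS = 179 is not a perfect cube.
  y = -2: RHS = -157 is not a perfect cube.
  y = 3: RHS = 578 is not a perfect cube.
  y = -3: RHS = -556 is not a perfect cube.
Continuing the search up to |y| = 35 finds no solutions either.
No (x, y) in the scanned range satisfies the equation.

No integer solutions with |y| ≤ 35.


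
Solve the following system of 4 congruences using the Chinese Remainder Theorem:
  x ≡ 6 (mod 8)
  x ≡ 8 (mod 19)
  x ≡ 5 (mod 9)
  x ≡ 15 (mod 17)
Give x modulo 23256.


Product of moduli M = 8 · 19 · 9 · 17 = 23256.
Merge one congruence at a time:
  Start: x ≡ 6 (mod 8).
  Combine with x ≡ 8 (mod 19); new modulus lcm = 152.
    Write x = 6 + 8·t and substitute into x ≡ 8 (mod 19): 8·t ≡ 8 − 6 = 2 (mod 19).
    The inverse of 8 mod 19 is 12 (since 8·12 = 96 = 5·19 + 1), so t ≡ 12·2 = 24 ≡ 5 (mod 19).
    Then x = 6 + 8·5 = 46, valid modulo lcm(8, 19) = 152: x ≡ 46 (mod 152).
  Combine with x ≡ 5 (mod 9); new modulus lcm = 1368.
    Write x = 46 + 152·t and substitute into x ≡ 5 (mod 9): 152·t ≡ 5 − 46 = -41 (mod 9).
    Reduce coefficients mod 9: 8·t ≡ 4 (mod 9).
    The inverse of 8 mod 9 is 8 (since 8·8 = 64 = 7·9 + 1), so t ≡ 8·4 = 32 ≡ 5 (mod 9).
    Then x = 46 + 152·5 = 806, valid modulo lcm(152, 9) = 1368: x ≡ 806 (mod 1368).
  Combine with x ≡ 15 (mod 17); new modulus lcm = 23256.
    Write x = 806 + 1368·t and substitute into x ≡ 15 (mod 17): 1368·t ≡ 15 − 806 = -791 (mod 17).
    Reduce coefficients mod 17: 8·t ≡ 8 (mod 17).
    The inverse of 8 mod 17 is 15 (since 8·15 = 120 = 7·17 + 1), so t ≡ 15·8 = 120 ≡ 1 (mod 17).
    Then x = 806 + 1368·1 = 2174, valid modulo lcm(1368, 17) = 23256: x ≡ 2174 (mod 23256).
Verify against each original: 2174 mod 8 = 6, 2174 mod 19 = 8, 2174 mod 9 = 5, 2174 mod 17 = 15.

x ≡ 2174 (mod 23256).


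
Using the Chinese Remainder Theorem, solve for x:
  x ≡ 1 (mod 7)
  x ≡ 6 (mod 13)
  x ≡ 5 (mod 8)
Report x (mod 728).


Moduli 7, 13, 8 are pairwise coprime; by CRT there is a unique solution modulo M = 7 · 13 · 8 = 728.
Solve pairwise, accumulating the modulus:
  Start with x ≡ 1 (mod 7).
  Combine with x ≡ 6 (mod 13): since gcd(7, 13) = 1, we get a unique residue mod 91.
    Write x = 1 + 7·t and substitute into x ≡ 6 (mod 13): 7·t ≡ 6 − 1 = 5 (mod 13).
    The inverse of 7 mod 13 is 2 (since 7·2 = 14 = 1·13 + 1), so t ≡ 2·5 = 10 ≡ 10 (mod 13).
    Then x = 1 + 7·10 = 71, valid modulo lcm(7, 13) = 91: x ≡ 71 (mod 91).
  Combine with x ≡ 5 (mod 8): since gcd(91, 8) = 1, we get a unique residue mod 728.
    Write x = 71 + 91·t and substitute into x ≡ 5 (mod 8): 91·t ≡ 5 − 71 = -66 (mod 8).
    Reduce coefficients mod 8: 3·t ≡ 6 (mod 8).
    The inverse of 3 mod 8 is 3 (since 3·3 = 9 = 1·8 + 1), so t ≡ 3·6 = 18 ≡ 2 (mod 8).
    Then x = 71 + 91·2 = 253, valid modulo lcm(91, 8) = 728: x ≡ 253 (mod 728).
Verify: 253 mod 7 = 1 ✓, 253 mod 13 = 6 ✓, 253 mod 8 = 5 ✓.

x ≡ 253 (mod 728).


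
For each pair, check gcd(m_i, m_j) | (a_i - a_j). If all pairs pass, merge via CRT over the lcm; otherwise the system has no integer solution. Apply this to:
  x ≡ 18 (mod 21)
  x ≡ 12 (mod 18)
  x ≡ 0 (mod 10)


Moduli 21, 18, 10 are not pairwise coprime, so CRT works modulo lcm(m_i) when all pairwise compatibility conditions hold.
Pairwise compatibility: gcd(m_i, m_j) must divide a_i - a_j for every pair.
Merge one congruence at a time:
  Start: x ≡ 18 (mod 21).
  Combine with x ≡ 12 (mod 18): gcd(21, 18) = 3; 12 - 18 = -6, which IS divisible by 3, so compatible.
    Write x = 18 + 21·t and substitute into x ≡ 12 (mod 18): 21·t ≡ 12 − 18 = -6 (mod 18).
    Divide the congruence (and modulus) by g = 3: 7·t ≡ -2 (mod 6).
    Reduce coefficients mod 6: 1·t ≡ 4 (mod 6).
    So t ≡ 4 (mod 6).
    Then x = 18 + 21·4 = 102, valid modulo lcm(21, 18) = 126: x ≡ 102 (mod 126).
  Combine with x ≡ 0 (mod 10): gcd(126, 10) = 2; 0 - 102 = -102, which IS divisible by 2, so compatible.
    Write x = 102 + 126·t and substitute into x ≡ 0 (mod 10): 126·t ≡ 0 − 102 = -102 (mod 10).
    Divide the congruence (and modulus) by g = 2: 63·t ≡ -51 (mod 5).
    Reduce coefficients mod 5: 3·t ≡ 4 (mod 5).
    The inverse of 3 mod 5 is 2 (since 3·2 = 6 = 1·5 + 1), so t ≡ 2·4 = 8 ≡ 3 (mod 5).
    Then x = 102 + 126·3 = 480, valid modulo lcm(126, 10) = 630: x ≡ 480 (mod 630).
Verify: 480 mod 21 = 18, 480 mod 18 = 12, 480 mod 10 = 0.

x ≡ 480 (mod 630).


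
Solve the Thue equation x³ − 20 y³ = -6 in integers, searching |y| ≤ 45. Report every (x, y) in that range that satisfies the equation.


The equation is x³ - 20y³ = -6. For fixed y, x³ = 20·y³ − 6, so a solution requires the RHS to be a perfect cube.
Strategy: iterate y from -45 to 45, compute RHS = 20·y³ − 6, and check whether it is a (positive or negative) perfect cube.
Check small values of y:
  y = 0: RHS = -6 is not a perfect cube.
  y = 1: RHS = 14 is not a perfect cube.
  y = -1: RHS = -26 is not a perfect cube.
  y = 2: RHS = 154 is not a perfect cube.
  y = -2: RHS = -166 is not a perfect cube.
  y = 3: RHS = 534 is not a perfect cube.
  y = -3: RHS = -546 is not a perfect cube.
Continuing the search up to |y| = 45 finds no solutions either.
No (x, y) in the scanned range satisfies the equation.

No integer solutions with |y| ≤ 45.


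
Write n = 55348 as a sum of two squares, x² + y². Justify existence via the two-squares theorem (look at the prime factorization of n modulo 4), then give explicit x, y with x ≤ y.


Step 1: Factor n = 55348 = 2^2 · 101 · 137.
Step 2: Check the mod-4 condition on each prime factor: 2 = 2 (special); 101 ≡ 1 (mod 4), exponent 1; 137 ≡ 1 (mod 4), exponent 1.
All primes ≡ 3 (mod 4) appear to even exponent (or don't appear), so by the two-squares theorem n IS expressible as a sum of two squares.
Step 3: Build a representation. Group n = k² · m with k = 2 and m = 101 · 137 = 13837 (a product of primes ≡ 1 (mod 4)); a representation of m scales to one of n via (k·x)² + (k·y)² = k²(x² + y²). Each prime p ≡ 1 (mod 4) is itself a sum of two squares; find a² by testing p − a² for a perfect square:
  101: 101 − 1² = 100 = 10² ⇒ 101 = 1² + 10².
  137: 137 − 1² = 136, 137 − 2² = 133, 137 − 3² = 128, 137 − 4² = 121 = 11² ⇒ 137 = 4² + 11².
  Combine using the Brahmagupta–Fibonacci identity (a² + b²)(c² + d²) = (ac − bd)² + (ad + bc)² = (ac + bd)² + (ad − bc)²:
  101 · 137 = 13837: from (1² + 10²)(4² + 11²), take (1·4 − 10·11, 1·11 + 10·4) = (4 − 110, 11 + 40) = (-106, 51); dropping signs (only squares matter) gives (106, 51); check 106² + 51² = 11236 + 2601 = 13837 ✓.
  Scale by k = 2: (2·106, 2·51) = (212, 102).
Step 4: Order so x ≤ y and verify: 102² + 212² = 10404 + 44944 = 55348 = n. ✓

n = 55348 = 102² + 212² (one valid representation with x ≤ y).


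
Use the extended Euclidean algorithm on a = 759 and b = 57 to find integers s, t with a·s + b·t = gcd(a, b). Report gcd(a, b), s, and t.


Euclidean algorithm on (759, 57) — divide until remainder is 0:
  759 = 13 · 57 + 18
  57 = 3 · 18 + 3
  18 = 6 · 3 + 0
gcd(759, 57) = 3.
Track Bezout coefficients alongside the remainders: start with r₀ = 759 = a·1 + b·0 (s = 1, t = 0) and r₁ = 57 = a·0 + b·1 (s = 0, t = 1); each new remainder r_{k+1} = r_{k-1} − q_k·r_k inherits s_{k+1} = s_{k-1} − q_k·s_k, t_{k+1} = t_{k-1} − q_k·t_k, so r_k = a·s_k + b·t_k at every step:
  q = 13: r = 18, s = 1 − 13·0 = 1, t = 0 − 13·1 = -13  (check: 759·1 + 57·(-13) = 18)
  q = 3: r = 3, s = 0 − 3·1 = -3, t = 1 − 3·(-13) = 40  (check: 759·(-3) + 57·40 = 3)
The row with r = 3 (the gcd) gives the Bezout coefficients s = -3, t = 40.
Result: 759 · (-3) + 57 · (40) = 3.

gcd(759, 57) = 3; s = -3, t = 40 (check: 759·(-3) + 57·40 = 3).


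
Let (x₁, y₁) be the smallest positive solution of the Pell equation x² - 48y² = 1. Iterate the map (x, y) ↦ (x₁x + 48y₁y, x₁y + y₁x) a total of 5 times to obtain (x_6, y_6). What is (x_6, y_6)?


Step 1: Find the fundamental solution (x₁, y₁) of x² - 48y² = 1.
  Expand √48 as a continued fraction. a₀ = ⌊√48⌋ = 6; iterate m_{k+1} = d_k·a_k − m_k, d_{k+1} = (48 − m_{k+1}²)/d_k, a_{k+1} = ⌊(a₀ + m_{k+1})/d_{k+1}⌋ (starting m₀ = 0, d₀ = 1), with convergents p_k = a_k·p_{k-1} + p_{k-2}, q_k = a_k·q_{k-1} + q_{k-2} (p₋₁ = 1, q₋₁ = 0):
  k = 0: a₀ = 6; p₀/q₀ = 6/1; p₀² − 48·q₀² = 36 − 48 = -12.
  k = 1: m = 6, d = 12, a = ⌊(6 + 6)/12⌋ = 1; p/q = (1·6 + 1)/(1·1 + 0) = 7/1; p² − 48·q² = 49 − 48 = 1.
  The first convergent with p² − 48·q² = 1 gives the fundamental solution (x₁, y₁) = (7, 1).
Step 2: Apply the recurrence (x_{n+1}, y_{n+1}) = (x₁x_n + 48y₁y_n, x₁y_n + y₁x_n) repeatedly.
  From (x_1, y_1) = (7, 1): x_2 = 7·7 + 48·1·1 = 97; y_2 = 7·1 + 1·7 = 14.
  From (x_2, y_2) = (97, 14): x_3 = 7·97 + 48·1·14 = 1351; y_3 = 7·14 + 1·97 = 195.
  From (x_3, y_3) = (1351, 195): x_4 = 7·1351 + 48·1·195 = 18817; y_4 = 7·195 + 1·1351 = 2716.
  From (x_4, y_4) = (18817, 2716): x_5 = 7·18817 + 48·1·2716 = 262087; y_5 = 7·2716 + 1·18817 = 37829.
  From (x_5, y_5) = (262087, 37829): x_6 = 7·262087 + 48·1·37829 = 3650401; y_6 = 7·37829 + 1·262087 = 526890.
Step 3: Verify x_6² - 48·y_6² = 13325427460801 - 13325427460800 = 1 (should be 1). ✓

(x_1, y_1) = (7, 1); (x_6, y_6) = (3650401, 526890).


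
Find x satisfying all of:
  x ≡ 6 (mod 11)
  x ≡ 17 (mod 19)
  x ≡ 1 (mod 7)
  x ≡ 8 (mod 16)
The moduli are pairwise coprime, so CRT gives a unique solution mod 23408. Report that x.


Product of moduli M = 11 · 19 · 7 · 16 = 23408.
Merge one congruence at a time:
  Start: x ≡ 6 (mod 11).
  Combine with x ≡ 17 (mod 19); new modulus lcm = 209.
    Write x = 6 + 11·t and substitute into x ≡ 17 (mod 19): 11·t ≡ 17 − 6 = 11 (mod 19).
    The inverse of 11 mod 19 is 7 (since 11·7 = 77 = 4·19 + 1), so t ≡ 7·11 = 77 ≡ 1 (mod 19).
    Then x = 6 + 11·1 = 17, valid modulo lcm(11, 19) = 209: x ≡ 17 (mod 209).
  Combine with x ≡ 1 (mod 7); new modulus lcm = 1463.
    Write x = 17 + 209·t and substitute into x ≡ 1 (mod 7): 209·t ≡ 1 − 17 = -16 (mod 7).
    Reduce coefficients mod 7: 6·t ≡ 5 (mod 7).
    The inverse of 6 mod 7 is 6 (since 6·6 = 36 = 5·7 + 1), so t ≡ 6·5 = 30 ≡ 2 (mod 7).
    Then x = 17 + 209·2 = 435, valid modulo lcm(209, 7) = 1463: x ≡ 435 (mod 1463).
  Combine with x ≡ 8 (mod 16); new modulus lcm = 23408.
    Write x = 435 + 1463·t and substitute into x ≡ 8 (mod 16): 1463·t ≡ 8 − 435 = -427 (mod 16).
    Reduce coefficients mod 16: 7·t ≡ 5 (mod 16).
    The inverse of 7 mod 16 is 7 (since 7·7 = 49 = 3·16 + 1), so t ≡ 7·5 = 35 ≡ 3 (mod 16).
    Then x = 435 + 1463·3 = 4824, valid modulo lcm(1463, 16) = 23408: x ≡ 4824 (mod 23408).
Verify against each original: 4824 mod 11 = 6, 4824 mod 19 = 17, 4824 mod 7 = 1, 4824 mod 16 = 8.

x ≡ 4824 (mod 23408).


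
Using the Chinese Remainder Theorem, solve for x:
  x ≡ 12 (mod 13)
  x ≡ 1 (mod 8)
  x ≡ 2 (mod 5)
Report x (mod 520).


Moduli 13, 8, 5 are pairwise coprime; by CRT there is a unique solution modulo M = 13 · 8 · 5 = 520.
Solve pairwise, accumulating the modulus:
  Start with x ≡ 12 (mod 13).
  Combine with x ≡ 1 (mod 8): since gcd(13, 8) = 1, we get a unique residue mod 104.
    Write x = 12 + 13·t and substitute into x ≡ 1 (mod 8): 13·t ≡ 1 − 12 = -11 (mod 8).
    Reduce coefficients mod 8: 5·t ≡ 5 (mod 8).
    The inverse of 5 mod 8 is 5 (since 5·5 = 25 = 3·8 + 1), so t ≡ 5·5 = 25 ≡ 1 (mod 8).
    Then x = 12 + 13·1 = 25, valid modulo lcm(13, 8) = 104: x ≡ 25 (mod 104).
  Combine with x ≡ 2 (mod 5): since gcd(104, 5) = 1, we get a unique residue mod 520.
    Write x = 25 + 104·t and substitute into x ≡ 2 (mod 5): 104·t ≡ 2 − 25 = -23 (mod 5).
    Reduce coefficients mod 5: 4·t ≡ 2 (mod 5).
    The inverse of 4 mod 5 is 4 (since 4·4 = 16 = 3·5 + 1), so t ≡ 4·2 = 8 ≡ 3 (mod 5).
    Then x = 25 + 104·3 = 337, valid modulo lcm(104, 5) = 520: x ≡ 337 (mod 520).
Verify: 337 mod 13 = 12 ✓, 337 mod 8 = 1 ✓, 337 mod 5 = 2 ✓.

x ≡ 337 (mod 520).


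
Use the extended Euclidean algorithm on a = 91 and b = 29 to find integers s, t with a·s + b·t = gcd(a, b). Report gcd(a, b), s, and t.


Euclidean algorithm on (91, 29) — divide until remainder is 0:
  91 = 3 · 29 + 4
  29 = 7 · 4 + 1
  4 = 4 · 1 + 0
gcd(91, 29) = 1.
Track Bezout coefficients alongside the remainders: start with r₀ = 91 = a·1 + b·0 (s = 1, t = 0) and r₁ = 29 = a·0 + b·1 (s = 0, t = 1); each new remainder r_{k+1} = r_{k-1} − q_k·r_k inherits s_{k+1} = s_{k-1} − q_k·s_k, t_{k+1} = t_{k-1} − q_k·t_k, so r_k = a·s_k + b·t_k at every step:
  q = 3: r = 4, s = 1 − 3·0 = 1, t = 0 − 3·1 = -3  (check: 91·1 + 29·(-3) = 4)
  q = 7: r = 1, s = 0 − 7·1 = -7, t = 1 − 7·(-3) = 22  (check: 91·(-7) + 29·22 = 1)
The row with r = 1 (the gcd) gives the Bezout coefficients s = -7, t = 22.
Result: 91 · (-7) + 29 · (22) = 1.

gcd(91, 29) = 1; s = -7, t = 22 (check: 91·(-7) + 29·22 = 1).


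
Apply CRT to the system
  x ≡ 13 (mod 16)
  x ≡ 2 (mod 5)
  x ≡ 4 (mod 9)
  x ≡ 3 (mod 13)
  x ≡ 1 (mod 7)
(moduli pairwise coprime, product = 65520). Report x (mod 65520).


Product of moduli M = 16 · 5 · 9 · 13 · 7 = 65520.
Merge one congruence at a time:
  Start: x ≡ 13 (mod 16).
  Combine with x ≡ 2 (mod 5); new modulus lcm = 80.
    Write x = 13 + 16·t and substitute into x ≡ 2 (mod 5): 16·t ≡ 2 − 13 = -11 (mod 5).
    Reduce coefficients mod 5: 1·t ≡ 4 (mod 5).
    So t ≡ 4 (mod 5).
    Then x = 13 + 16·4 = 77, valid modulo lcm(16, 5) = 80: x ≡ 77 (mod 80).
  Combine with x ≡ 4 (mod 9); new modulus lcm = 720.
    Write x = 77 + 80·t and substitute into x ≡ 4 (mod 9): 80·t ≡ 4 − 77 = -73 (mod 9).
    Reduce coefficients mod 9: 8·t ≡ 8 (mod 9).
    The inverse of 8 mod 9 is 8 (since 8·8 = 64 = 7·9 + 1), so t ≡ 8·8 = 64 ≡ 1 (mod 9).
    Then x = 77 + 80·1 = 157, valid modulo lcm(80, 9) = 720: x ≡ 157 (mod 720).
  Combine with x ≡ 3 (mod 13); new modulus lcm = 9360.
    Write x = 157 + 720·t and substitute into x ≡ 3 (mod 13): 720·t ≡ 3 − 157 = -154 (mod 13).
    Reduce coefficients mod 13: 5·t ≡ 2 (mod 13).
    The inverse of 5 mod 13 is 8 (since 5·8 = 40 = 3·13 + 1), so t ≡ 8·2 = 16 ≡ 3 (mod 13).
    Then x = 157 + 720·3 = 2317, valid modulo lcm(720, 13) = 9360: x ≡ 2317 (mod 9360).
  Combine with x ≡ 1 (mod 7); new modulus lcm = 65520.
    Write x = 2317 + 9360·t and substitute into x ≡ 1 (mod 7): 9360·t ≡ 1 − 2317 = -2316 (mod 7).
    Reduce coefficients mod 7: 1·t ≡ 1 (mod 7).
    So t ≡ 1 (mod 7).
    Then x = 2317 + 9360·1 = 11677, valid modulo lcm(9360, 7) = 65520: x ≡ 11677 (mod 65520).
Verify against each original: 11677 mod 16 = 13, 11677 mod 5 = 2, 11677 mod 9 = 4, 11677 mod 13 = 3, 11677 mod 7 = 1.

x ≡ 11677 (mod 65520).


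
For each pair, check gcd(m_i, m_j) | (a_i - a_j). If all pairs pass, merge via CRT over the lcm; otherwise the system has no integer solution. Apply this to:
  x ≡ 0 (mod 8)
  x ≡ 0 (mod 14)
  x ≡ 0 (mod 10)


Moduli 8, 14, 10 are not pairwise coprime, so CRT works modulo lcm(m_i) when all pairwise compatibility conditions hold.
Pairwise compatibility: gcd(m_i, m_j) must divide a_i - a_j for every pair.
Merge one congruence at a time:
  Start: x ≡ 0 (mod 8).
  Combine with x ≡ 0 (mod 14): gcd(8, 14) = 2; 0 - 0 = 0, which IS divisible by 2, so compatible.
    Write x = 0 + 8·t and substitute into x ≡ 0 (mod 14): 8·t ≡ 0 − 0 = 0 (mod 14).
    Divide the congruence (and modulus) by g = 2: 4·t ≡ 0 (mod 7).
    The inverse of 4 mod 7 is 2 (since 4·2 = 8 = 1·7 + 1), so t ≡ 2·0 = 0 ≡ 0 (mod 7).
    Then x = 0 + 8·0 = 0, valid modulo lcm(8, 14) = 56: x ≡ 0 (mod 56).
  Combine with x ≡ 0 (mod 10): gcd(56, 10) = 2; 0 - 0 = 0, which IS divisible by 2, so compatible.
    Write x = 0 + 56·t and substitute into x ≡ 0 (mod 10): 56·t ≡ 0 − 0 = 0 (mod 10).
    Divide the congruence (and modulus) by g = 2: 28·t ≡ 0 (mod 5).
    Reduce coefficients mod 5: 3·t ≡ 0 (mod 5).
    The inverse of 3 mod 5 is 2 (since 3·2 = 6 = 1·5 + 1), so t ≡ 2·0 = 0 ≡ 0 (mod 5).
    Then x = 0 + 56·0 = 0, valid modulo lcm(56, 10) = 280: x ≡ 0 (mod 280).
Verify: 0 mod 8 = 0, 0 mod 14 = 0, 0 mod 10 = 0.

x ≡ 0 (mod 280).


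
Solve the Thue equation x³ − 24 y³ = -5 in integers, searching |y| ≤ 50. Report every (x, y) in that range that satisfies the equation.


The equation is x³ - 24y³ = -5. For fixed y, x³ = 24·y³ − 5, so a solution requires the RHS to be a perfect cube.
Strategy: iterate y from -50 to 50, compute RHS = 24·y³ − 5, and check whether it is a (positive or negative) perfect cube.
Check small values of y:
  y = 0: RHS = -5 is not a perfect cube.
  y = 1: RHS = 19 is not a perfect cube.
  y = -1: RHS = -29 is not a perfect cube.
  y = 2: RHS = 187 is not a perfect cube.
  y = -2: RHS = -197 is not a perfect cube.
  y = 3: RHS = 643 is not a perfect cube.
  y = -3: RHS = -653 is not a perfect cube.
Continuing the search up to |y| = 50 finds no solutions either.
No (x, y) in the scanned range satisfies the equation.

No integer solutions with |y| ≤ 50.


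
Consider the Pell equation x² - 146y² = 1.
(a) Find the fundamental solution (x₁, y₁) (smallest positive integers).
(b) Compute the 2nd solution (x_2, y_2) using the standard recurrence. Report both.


Step 1: Find the fundamental solution (x₁, y₁) of x² - 146y² = 1.
  Expand √146 as a continued fraction. a₀ = ⌊√146⌋ = 12; iterate m_{k+1} = d_k·a_k − m_k, d_{k+1} = (146 − m_{k+1}²)/d_k, a_{k+1} = ⌊(a₀ + m_{k+1})/d_{k+1}⌋ (starting m₀ = 0, d₀ = 1), with convergents p_k = a_k·p_{k-1} + p_{k-2}, q_k = a_k·q_{k-1} + q_{k-2} (p₋₁ = 1, q₋₁ = 0):
  k = 0: a₀ = 12; p₀/q₀ = 12/1; p₀² − 146·q₀² = 144 − 146 = -2.
  k = 1: m = 12, d = 2, a = ⌊(12 + 12)/2⌋ = 12; p/q = (12·12 + 1)/(12·1 + 0) = 145/12; p² − 146·q² = 21025 − 21024 = 1.
  The first convergent with p² − 146·q² = 1 gives the fundamental solution (x₁, y₁) = (145, 12).
Step 2: Apply the recurrence (x_{n+1}, y_{n+1}) = (x₁x_n + 146y₁y_n, x₁y_n + y₁x_n) repeatedly.
  From (x_1, y_1) = (145, 12): x_2 = 145·145 + 146·12·12 = 42049; y_2 = 145·12 + 12·145 = 3480.
Step 3: Verify x_2² - 146·y_2² = 1768118401 - 1768118400 = 1 (should be 1). ✓

(x_1, y_1) = (145, 12); (x_2, y_2) = (42049, 3480).


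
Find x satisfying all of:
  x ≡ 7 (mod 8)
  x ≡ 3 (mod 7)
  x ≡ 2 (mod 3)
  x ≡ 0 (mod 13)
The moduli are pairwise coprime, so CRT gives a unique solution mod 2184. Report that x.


Product of moduli M = 8 · 7 · 3 · 13 = 2184.
Merge one congruence at a time:
  Start: x ≡ 7 (mod 8).
  Combine with x ≡ 3 (mod 7); new modulus lcm = 56.
    Write x = 7 + 8·t and substitute into x ≡ 3 (mod 7): 8·t ≡ 3 − 7 = -4 (mod 7).
    Reduce coefficients mod 7: 1·t ≡ 3 (mod 7).
    So t ≡ 3 (mod 7).
    Then x = 7 + 8·3 = 31, valid modulo lcm(8, 7) = 56: x ≡ 31 (mod 56).
  Combine with x ≡ 2 (mod 3); new modulus lcm = 168.
    Write x = 31 + 56·t and substitute into x ≡ 2 (mod 3): 56·t ≡ 2 − 31 = -29 (mod 3).
    Reduce coefficients mod 3: 2·t ≡ 1 (mod 3).
    The inverse of 2 mod 3 is 2 (since 2·2 = 4 = 1·3 + 1), so t ≡ 2·1 = 2 ≡ 2 (mod 3).
    Then x = 31 + 56·2 = 143, valid modulo lcm(56, 3) = 168: x ≡ 143 (mod 168).
  Combine with x ≡ 0 (mod 13); new modulus lcm = 2184.
    Write x = 143 + 168·t and substitute into x ≡ 0 (mod 13): 168·t ≡ 0 − 143 = -143 (mod 13).
    Reduce coefficients mod 13: 12·t ≡ 0 (mod 13).
    The inverse of 12 mod 13 is 12 (since 12·12 = 144 = 11·13 + 1), so t ≡ 12·0 = 0 ≡ 0 (mod 13).
    Then x = 143 + 168·0 = 143, valid modulo lcm(168, 13) = 2184: x ≡ 143 (mod 2184).
Verify against each original: 143 mod 8 = 7, 143 mod 7 = 3, 143 mod 3 = 2, 143 mod 13 = 0.

x ≡ 143 (mod 2184).


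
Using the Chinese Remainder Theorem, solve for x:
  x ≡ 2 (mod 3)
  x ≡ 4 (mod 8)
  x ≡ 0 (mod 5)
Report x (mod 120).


Moduli 3, 8, 5 are pairwise coprime; by CRT there is a unique solution modulo M = 3 · 8 · 5 = 120.
Solve pairwise, accumulating the modulus:
  Start with x ≡ 2 (mod 3).
  Combine with x ≡ 4 (mod 8): since gcd(3, 8) = 1, we get a unique residue mod 24.
    Write x = 2 + 3·t and substitute into x ≡ 4 (mod 8): 3·t ≡ 4 − 2 = 2 (mod 8).
    The inverse of 3 mod 8 is 3 (since 3·3 = 9 = 1·8 + 1), so t ≡ 3·2 = 6 ≡ 6 (mod 8).
    Then x = 2 + 3·6 = 20, valid modulo lcm(3, 8) = 24: x ≡ 20 (mod 24).
  Combine with x ≡ 0 (mod 5): since gcd(24, 5) = 1, we get a unique residue mod 120.
    Write x = 20 + 24·t and substitute into x ≡ 0 (mod 5): 24·t ≡ 0 − 20 = -20 (mod 5).
    Reduce coefficients mod 5: 4·t ≡ 0 (mod 5).
    The inverse of 4 mod 5 is 4 (since 4·4 = 16 = 3·5 + 1), so t ≡ 4·0 = 0 ≡ 0 (mod 5).
    Then x = 20 + 24·0 = 20, valid modulo lcm(24, 5) = 120: x ≡ 20 (mod 120).
Verify: 20 mod 3 = 2 ✓, 20 mod 8 = 4 ✓, 20 mod 5 = 0 ✓.

x ≡ 20 (mod 120).


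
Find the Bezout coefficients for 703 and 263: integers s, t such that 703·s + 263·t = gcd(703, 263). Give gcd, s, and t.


Euclidean algorithm on (703, 263) — divide until remainder is 0:
  703 = 2 · 263 + 177
  263 = 1 · 177 + 86
  177 = 2 · 86 + 5
  86 = 17 · 5 + 1
  5 = 5 · 1 + 0
gcd(703, 263) = 1.
Track Bezout coefficients alongside the remainders: start with r₀ = 703 = a·1 + b·0 (s = 1, t = 0) and r₁ = 263 = a·0 + b·1 (s = 0, t = 1); each new remainder r_{k+1} = r_{k-1} − q_k·r_k inherits s_{k+1} = s_{k-1} − q_k·s_k, t_{k+1} = t_{k-1} − q_k·t_k, so r_k = a·s_k + b·t_k at every step:
  q = 2: r = 177, s = 1 − 2·0 = 1, t = 0 − 2·1 = -2  (check: 703·1 + 263·(-2) = 177)
  q = 1: r = 86, s = 0 − 1·1 = -1, t = 1 − 1·(-2) = 3  (check: 703·(-1) + 263·3 = 86)
  q = 2: r = 5, s = 1 − 2·(-1) = 3, t = -2 − 2·3 = -8  (check: 703·3 + 263·(-8) = 5)
  q = 17: r = 1, s = -1 − 17·3 = -52, t = 3 − 17·(-8) = 139  (check: 703·(-52) + 263·139 = 1)
The row with r = 1 (the gcd) gives the Bezout coefficients s = -52, t = 139.
Result: 703 · (-52) + 263 · (139) = 1.

gcd(703, 263) = 1; s = -52, t = 139 (check: 703·(-52) + 263·139 = 1).


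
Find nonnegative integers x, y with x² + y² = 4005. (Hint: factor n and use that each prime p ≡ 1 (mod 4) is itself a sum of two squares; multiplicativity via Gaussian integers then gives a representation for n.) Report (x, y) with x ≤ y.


Step 1: Factor n = 4005 = 3^2 · 5 · 89.
Step 2: Check the mod-4 condition on each prime factor: 3 ≡ 3 (mod 4), exponent 2 (must be even); 5 ≡ 1 (mod 4), exponent 1; 89 ≡ 1 (mod 4), exponent 1.
All primes ≡ 3 (mod 4) appear to even exponent (or don't appear), so by the two-squares theorem n IS expressible as a sum of two squares.
Step 3: Build a representation. Group n = k² · m with k = 3 and m = 5 · 89 = 445 (a product of primes ≡ 1 (mod 4)); a representation of m scales to one of n via (k·x)² + (k·y)² = k²(x² + y²). Each prime p ≡ 1 (mod 4) is itself a sum of two squares; find a² by testing p − a² for a perfect square:
  5: 5 − 1² = 4 = 2² ⇒ 5 = 1² + 2².
  89: 89 − 1² = 88, 89 − 2² = 85, 89 − 3² = 80, 89 − 4² = 73, 89 − 5² = 64 = 8² ⇒ 89 = 5² + 8².
  Combine using the Brahmagupta–Fibonacci identity (a² + b²)(c² + d²) = (ac − bd)² + (ad + bc)² = (ac + bd)² + (ad − bc)²:
  5 · 89 = 445: from (1² + 2²)(5² + 8²), take (1·5 − 2·8, 1·8 + 2·5) = (5 − 16, 8 + 10) = (-11, 18); dropping signs (only squares matter) gives (11, 18); check 11² + 18² = 121 + 324 = 445 ✓.
  Scale by k = 3: (3·11, 3·18) = (33, 54).
Step 4: Order so x ≤ y and verify: 33² + 54² = 1089 + 2916 = 4005 = n. ✓

n = 4005 = 33² + 54² (one valid representation with x ≤ y).


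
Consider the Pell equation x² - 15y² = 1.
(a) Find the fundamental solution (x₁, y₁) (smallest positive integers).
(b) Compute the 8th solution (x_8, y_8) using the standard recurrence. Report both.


Step 1: Find the fundamental solution (x₁, y₁) of x² - 15y² = 1.
  Expand √15 as a continued fraction. a₀ = ⌊√15⌋ = 3; iterate m_{k+1} = d_k·a_k − m_k, d_{k+1} = (15 − m_{k+1}²)/d_k, a_{k+1} = ⌊(a₀ + m_{k+1})/d_{k+1}⌋ (starting m₀ = 0, d₀ = 1), with convergents p_k = a_k·p_{k-1} + p_{k-2}, q_k = a_k·q_{k-1} + q_{k-2} (p₋₁ = 1, q₋₁ = 0):
  k = 0: a₀ = 3; p₀/q₀ = 3/1; p₀² − 15·q₀² = 9 − 15 = -6.
  k = 1: m = 3, d = 6, a = ⌊(3 + 3)/6⌋ = 1; p/q = (1·3 + 1)/(1·1 + 0) = 4/1; p² − 15·q² = 16 − 15 = 1.
  The first convergent with p² − 15·q² = 1 gives the fundamental solution (x₁, y₁) = (4, 1).
Step 2: Apply the recurrence (x_{n+1}, y_{n+1}) = (x₁x_n + 15y₁y_n, x₁y_n + y₁x_n) repeatedly.
  From (x_1, y_1) = (4, 1): x_2 = 4·4 + 15·1·1 = 31; y_2 = 4·1 + 1·4 = 8.
  From (x_2, y_2) = (31, 8): x_3 = 4·31 + 15·1·8 = 244; y_3 = 4·8 + 1·31 = 63.
  From (x_3, y_3) = (244, 63): x_4 = 4·244 + 15·1·63 = 1921; y_4 = 4·63 + 1·244 = 496.
  From (x_4, y_4) = (1921, 496): x_5 = 4·1921 + 15·1·496 = 15124; y_5 = 4·496 + 1·1921 = 3905.
  From (x_5, y_5) = (15124, 3905): x_6 = 4·15124 + 15·1·3905 = 119071; y_6 = 4·3905 + 1·15124 = 30744.
  From (x_6, y_6) = (119071, 30744): x_7 = 4·119071 + 15·1·30744 = 937444; y_7 = 4·30744 + 1·119071 = 242047.
  From (x_7, y_7) = (937444, 242047): x_8 = 4·937444 + 15·1·242047 = 7380481; y_8 = 4·242047 + 1·937444 = 1905632.
Step 3: Verify x_8² - 15·y_8² = 54471499791361 - 54471499791360 = 1 (should be 1). ✓

(x_1, y_1) = (4, 1); (x_8, y_8) = (7380481, 1905632).


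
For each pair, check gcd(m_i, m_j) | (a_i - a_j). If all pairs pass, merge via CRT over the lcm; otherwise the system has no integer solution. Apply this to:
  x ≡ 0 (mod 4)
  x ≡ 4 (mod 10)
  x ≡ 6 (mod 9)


Moduli 4, 10, 9 are not pairwise coprime, so CRT works modulo lcm(m_i) when all pairwise compatibility conditions hold.
Pairwise compatibility: gcd(m_i, m_j) must divide a_i - a_j for every pair.
Merge one congruence at a time:
  Start: x ≡ 0 (mod 4).
  Combine with x ≡ 4 (mod 10): gcd(4, 10) = 2; 4 - 0 = 4, which IS divisible by 2, so compatible.
    Write x = 0 + 4·t and substitute into x ≡ 4 (mod 10): 4·t ≡ 4 − 0 = 4 (mod 10).
    Divide the congruence (and modulus) by g = 2: 2·t ≡ 2 (mod 5).
    The inverse of 2 mod 5 is 3 (since 2·3 = 6 = 1·5 + 1), so t ≡ 3·2 = 6 ≡ 1 (mod 5).
    Then x = 0 + 4·1 = 4, valid modulo lcm(4, 10) = 20: x ≡ 4 (mod 20).
  Combine with x ≡ 6 (mod 9): gcd(20, 9) = 1; 6 - 4 = 2, which IS divisible by 1, so compatible.
    Write x = 4 + 20·t and substitute into x ≡ 6 (mod 9): 20·t ≡ 6 − 4 = 2 (mod 9).
    Reduce coefficients mod 9: 2·t ≡ 2 (mod 9).
    The inverse of 2 mod 9 is 5 (since 2·5 = 10 = 1·9 + 1), so t ≡ 5·2 = 10 ≡ 1 (mod 9).
    Then x = 4 + 20·1 = 24, valid modulo lcm(20, 9) = 180: x ≡ 24 (mod 180).
Verify: 24 mod 4 = 0, 24 mod 10 = 4, 24 mod 9 = 6.

x ≡ 24 (mod 180).


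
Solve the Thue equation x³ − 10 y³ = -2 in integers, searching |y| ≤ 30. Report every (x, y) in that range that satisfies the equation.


The equation is x³ - 10y³ = -2. For fixed y, x³ = 10·y³ − 2, so a solution requires the RHS to be a perfect cube.
Strategy: iterate y from -30 to 30, compute RHS = 10·y³ − 2, and check whether it is a (positive or negative) perfect cube.
Check small values of y:
  y = 0: RHS = -2 is not a perfect cube.
  y = 1: RHS = 8 = (2)³ ⇒ x = 2 works.
  y = -1: RHS = -12 is not a perfect cube.
  y = 2: RHS = 78 is not a perfect cube.
  y = -2: RHS = -82 is not a perfect cube.
  y = 3: RHS = 268 is not a perfect cube.
  y = -3: RHS = -272 is not a perfect cube.
Continuing the search up to |y| = 30 finds no further solutions beyond those listed.
Collected solutions: (2, 1).

Solutions (with |y| ≤ 30): (2, 1).


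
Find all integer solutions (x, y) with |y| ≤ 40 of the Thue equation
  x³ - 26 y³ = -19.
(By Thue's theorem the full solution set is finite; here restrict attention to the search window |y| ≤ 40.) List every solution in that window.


The equation is x³ - 26y³ = -19. For fixed y, x³ = 26·y³ − 19, so a solution requires the RHS to be a perfect cube.
Strategy: iterate y from -40 to 40, compute RHS = 26·y³ − 19, and check whether it is a (positive or negative) perfect cube.
Check small values of y:
  y = 0: RHS = -19 is not a perfect cube.
  y = 1: RHS = 7 is not a perfect cube.
  y = -1: RHS = -45 is not a perfect cube.
  y = 2: RHS = 189 is not a perfect cube.
  y = -2: RHS = -227 is not a perfect cube.
  y = 3: RHS = 683 is not a perfect cube.
  y = -3: RHS = -721 is not a perfect cube.
Continuing the search up to |y| = 40 finds no solutions either.
No (x, y) in the scanned range satisfies the equation.

No integer solutions with |y| ≤ 40.


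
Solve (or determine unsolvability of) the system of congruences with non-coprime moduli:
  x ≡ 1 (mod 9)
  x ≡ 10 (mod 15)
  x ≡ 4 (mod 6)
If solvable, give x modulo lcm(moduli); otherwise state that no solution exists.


Moduli 9, 15, 6 are not pairwise coprime, so CRT works modulo lcm(m_i) when all pairwise compatibility conditions hold.
Pairwise compatibility: gcd(m_i, m_j) must divide a_i - a_j for every pair.
Merge one congruence at a time:
  Start: x ≡ 1 (mod 9).
  Combine with x ≡ 10 (mod 15): gcd(9, 15) = 3; 10 - 1 = 9, which IS divisible by 3, so compatible.
    Write x = 1 + 9·t and substitute into x ≡ 10 (mod 15): 9·t ≡ 10 − 1 = 9 (mod 15).
    Divide the congruence (and modulus) by g = 3: 3·t ≡ 3 (mod 5).
    The inverse of 3 mod 5 is 2 (since 3·2 = 6 = 1·5 + 1), so t ≡ 2·3 = 6 ≡ 1 (mod 5).
    Then x = 1 + 9·1 = 10, valid modulo lcm(9, 15) = 45: x ≡ 10 (mod 45).
  Combine with x ≡ 4 (mod 6): gcd(45, 6) = 3; 4 - 10 = -6, which IS divisible by 3, so compatible.
    Write x = 10 + 45·t and substitute into x ≡ 4 (mod 6): 45·t ≡ 4 − 10 = -6 (mod 6).
    Divide the congruence (and modulus) by g = 3: 15·t ≡ -2 (mod 2).
    Reduce coefficients mod 2: 1·t ≡ 0 (mod 2).
    So t ≡ 0 (mod 2).
    Then x = 10 + 45·0 = 10, valid modulo lcm(45, 6) = 90: x ≡ 10 (mod 90).
Verify: 10 mod 9 = 1, 10 mod 15 = 10, 10 mod 6 = 4.

x ≡ 10 (mod 90).


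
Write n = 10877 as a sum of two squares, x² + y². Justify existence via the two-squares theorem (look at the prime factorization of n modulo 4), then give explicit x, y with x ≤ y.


Step 1: Factor n = 10877 = 73 · 149.
Step 2: Check the mod-4 condition on each prime factor: 73 ≡ 1 (mod 4), exponent 1; 149 ≡ 1 (mod 4), exponent 1.
All primes ≡ 3 (mod 4) appear to even exponent (or don't appear), so by the two-squares theorem n IS expressible as a sum of two squares.
Step 3: Build a representation. Here n = 73 · 149 is a product of primes ≡ 1 (mod 4). Each prime p ≡ 1 (mod 4) is itself a sum of two squares; find a² by testing p − a² for a perfect square:
  73: 73 − 1² = 72, 73 − 2² = 69, 73 − 3² = 64 = 8² ⇒ 73 = 3² + 8².
  149: 149 − 1² = 148, 149 − 2² = 145, 149 − 3² = 140, 149 − 4² = 133, 149 − 5² = 124, 149 − 6² = 113, 149 − 7² = 100 = 10² ⇒ 149 = 7² + 10².
  Combine using the Brahmagupta–Fibonacci identity (a² + b²)(c² + d²) = (ac − bd)² + (ad + bc)² = (ac + bd)² + (ad − bc)²:
  73 · 149 = 10877: from (3² + 8²)(7² + 10²), take (3·7 − 8·10, 3·10 + 8·7) = (21 − 80, 30 + 56) = (-59, 86); dropping signs (only squares matter) gives (59, 86); check 59² + 86² = 3481 + 7396 = 10877 ✓.
Step 4: Order so x ≤ y and verify: 59² + 86² = 3481 + 7396 = 10877 = n. ✓

n = 10877 = 59² + 86² (one valid representation with x ≤ y).


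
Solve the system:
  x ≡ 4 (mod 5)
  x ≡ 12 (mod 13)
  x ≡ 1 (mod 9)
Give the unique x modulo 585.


Moduli 5, 13, 9 are pairwise coprime; by CRT there is a unique solution modulo M = 5 · 13 · 9 = 585.
Solve pairwise, accumulating the modulus:
  Start with x ≡ 4 (mod 5).
  Combine with x ≡ 12 (mod 13): since gcd(5, 13) = 1, we get a unique residue mod 65.
    Write x = 4 + 5·t and substitute into x ≡ 12 (mod 13): 5·t ≡ 12 − 4 = 8 (mod 13).
    The inverse of 5 mod 13 is 8 (since 5·8 = 40 = 3·13 + 1), so t ≡ 8·8 = 64 ≡ 12 (mod 13).
    Then x = 4 + 5·12 = 64, valid modulo lcm(5, 13) = 65: x ≡ 64 (mod 65).
  Combine with x ≡ 1 (mod 9): since gcd(65, 9) = 1, we get a unique residue mod 585.
    Write x = 64 + 65·t and substitute into x ≡ 1 (mod 9): 65·t ≡ 1 − 64 = -63 (mod 9).
    Reduce coefficients mod 9: 2·t ≡ 0 (mod 9).
    The inverse of 2 mod 9 is 5 (since 2·5 = 10 = 1·9 + 1), so t ≡ 5·0 = 0 ≡ 0 (mod 9).
    Then x = 64 + 65·0 = 64, valid modulo lcm(65, 9) = 585: x ≡ 64 (mod 585).
Verify: 64 mod 5 = 4 ✓, 64 mod 13 = 12 ✓, 64 mod 9 = 1 ✓.

x ≡ 64 (mod 585).


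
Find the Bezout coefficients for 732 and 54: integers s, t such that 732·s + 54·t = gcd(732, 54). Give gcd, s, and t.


Euclidean algorithm on (732, 54) — divide until remainder is 0:
  732 = 13 · 54 + 30
  54 = 1 · 30 + 24
  30 = 1 · 24 + 6
  24 = 4 · 6 + 0
gcd(732, 54) = 6.
Track Bezout coefficients alongside the remainders: start with r₀ = 732 = a·1 + b·0 (s = 1, t = 0) and r₁ = 54 = a·0 + b·1 (s = 0, t = 1); each new remainder r_{k+1} = r_{k-1} − q_k·r_k inherits s_{k+1} = s_{k-1} − q_k·s_k, t_{k+1} = t_{k-1} − q_k·t_k, so r_k = a·s_k + b·t_k at every step:
  q = 13: r = 30, s = 1 − 13·0 = 1, t = 0 − 13·1 = -13  (check: 732·1 + 54·(-13) = 30)
  q = 1: r = 24, s = 0 − 1·1 = -1, t = 1 − 1·(-13) = 14  (check: 732·(-1) + 54·14 = 24)
  q = 1: r = 6, s = 1 − 1·(-1) = 2, t = -13 − 1·14 = -27  (check: 732·2 + 54·(-27) = 6)
The row with r = 6 (the gcd) gives the Bezout coefficients s = 2, t = -27.
Result: 732 · (2) + 54 · (-27) = 6.

gcd(732, 54) = 6; s = 2, t = -27 (check: 732·2 + 54·(-27) = 6).


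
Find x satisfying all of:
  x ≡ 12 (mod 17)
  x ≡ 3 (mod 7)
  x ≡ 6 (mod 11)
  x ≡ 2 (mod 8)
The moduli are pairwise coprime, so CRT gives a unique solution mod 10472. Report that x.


Product of moduli M = 17 · 7 · 11 · 8 = 10472.
Merge one congruence at a time:
  Start: x ≡ 12 (mod 17).
  Combine with x ≡ 3 (mod 7); new modulus lcm = 119.
    Write x = 12 + 17·t and substitute into x ≡ 3 (mod 7): 17·t ≡ 3 − 12 = -9 (mod 7).
    Reduce coefficients mod 7: 3·t ≡ 5 (mod 7).
    The inverse of 3 mod 7 is 5 (since 3·5 = 15 = 2·7 + 1), so t ≡ 5·5 = 25 ≡ 4 (mod 7).
    Then x = 12 + 17·4 = 80, valid modulo lcm(17, 7) = 119: x ≡ 80 (mod 119).
  Combine with x ≡ 6 (mod 11); new modulus lcm = 1309.
    Write x = 80 + 119·t and substitute into x ≡ 6 (mod 11): 119·t ≡ 6 − 80 = -74 (mod 11).
    Reduce coefficients mod 11: 9·t ≡ 3 (mod 11).
    The inverse of 9 mod 11 is 5 (since 9·5 = 45 = 4·11 + 1), so t ≡ 5·3 = 15 ≡ 4 (mod 11).
    Then x = 80 + 119·4 = 556, valid modulo lcm(119, 11) = 1309: x ≡ 556 (mod 1309).
  Combine with x ≡ 2 (mod 8); new modulus lcm = 10472.
    Write x = 556 + 1309·t and substitute into x ≡ 2 (mod 8): 1309·t ≡ 2 − 556 = -554 (mod 8).
    Reduce coefficients mod 8: 5·t ≡ 6 (mod 8).
    The inverse of 5 mod 8 is 5 (since 5·5 = 25 = 3·8 + 1), so t ≡ 5·6 = 30 ≡ 6 (mod 8).
    Then x = 556 + 1309·6 = 8410, valid modulo lcm(1309, 8) = 10472: x ≡ 8410 (mod 10472).
Verify against each original: 8410 mod 17 = 12, 8410 mod 7 = 3, 8410 mod 11 = 6, 8410 mod 8 = 2.

x ≡ 8410 (mod 10472).


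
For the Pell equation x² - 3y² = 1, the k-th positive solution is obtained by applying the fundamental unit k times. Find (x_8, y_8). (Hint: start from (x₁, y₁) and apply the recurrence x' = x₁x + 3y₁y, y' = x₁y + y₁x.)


Step 1: Find the fundamental solution (x₁, y₁) of x² - 3y² = 1.
  Expand √3 as a continued fraction. a₀ = ⌊√3⌋ = 1; iterate m_{k+1} = d_k·a_k − m_k, d_{k+1} = (3 − m_{k+1}²)/d_k, a_{k+1} = ⌊(a₀ + m_{k+1})/d_{k+1}⌋ (starting m₀ = 0, d₀ = 1), with convergents p_k = a_k·p_{k-1} + p_{k-2}, q_k = a_k·q_{k-1} + q_{k-2} (p₋₁ = 1, q₋₁ = 0):
  k = 0: a₀ = 1; p₀/q₀ = 1/1; p₀² − 3·q₀² = 1 − 3 = -2.
  k = 1: m = 1, d = 2, a = ⌊(1 + 1)/2⌋ = 1; p/q = (1·1 + 1)/(1·1 + 0) = 2/1; p² − 3·q² = 4 − 3 = 1.
  The first convergent with p² − 3·q² = 1 gives the fundamental solution (x₁, y₁) = (2, 1).
Step 2: Apply the recurrence (x_{n+1}, y_{n+1}) = (x₁x_n + 3y₁y_n, x₁y_n + y₁x_n) repeatedly.
  From (x_1, y_1) = (2, 1): x_2 = 2·2 + 3·1·1 = 7; y_2 = 2·1 + 1·2 = 4.
  From (x_2, y_2) = (7, 4): x_3 = 2·7 + 3·1·4 = 26; y_3 = 2·4 + 1·7 = 15.
  From (x_3, y_3) = (26, 15): x_4 = 2·26 + 3·1·15 = 97; y_4 = 2·15 + 1·26 = 56.
  From (x_4, y_4) = (97, 56): x_5 = 2·97 + 3·1·56 = 362; y_5 = 2·56 + 1·97 = 209.
  From (x_5, y_5) = (362, 209): x_6 = 2·362 + 3·1·209 = 1351; y_6 = 2·209 + 1·362 = 780.
  From (x_6, y_6) = (1351, 780): x_7 = 2·1351 + 3·1·780 = 5042; y_7 = 2·780 + 1·1351 = 2911.
  From (x_7, y_7) = (5042, 2911): x_8 = 2·5042 + 3·1·2911 = 18817; y_8 = 2·2911 + 1·5042 = 10864.
Step 3: Verify x_8² - 3·y_8² = 354079489 - 354079488 = 1 (should be 1). ✓

(x_1, y_1) = (2, 1); (x_8, y_8) = (18817, 10864).


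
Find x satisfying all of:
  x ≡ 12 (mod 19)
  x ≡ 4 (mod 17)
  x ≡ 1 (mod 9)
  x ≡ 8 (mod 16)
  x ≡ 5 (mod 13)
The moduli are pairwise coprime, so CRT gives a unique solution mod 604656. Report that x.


Product of moduli M = 19 · 17 · 9 · 16 · 13 = 604656.
Merge one congruence at a time:
  Start: x ≡ 12 (mod 19).
  Combine with x ≡ 4 (mod 17); new modulus lcm = 323.
    Write x = 12 + 19·t and substitute into x ≡ 4 (mod 17): 19·t ≡ 4 − 12 = -8 (mod 17).
    Reduce coefficients mod 17: 2·t ≡ 9 (mod 17).
    The inverse of 2 mod 17 is 9 (since 2·9 = 18 = 1·17 + 1), so t ≡ 9·9 = 81 ≡ 13 (mod 17).
    Then x = 12 + 19·13 = 259, valid modulo lcm(19, 17) = 323: x ≡ 259 (mod 323).
  Combine with x ≡ 1 (mod 9); new modulus lcm = 2907.
    Write x = 259 + 323·t and substitute into x ≡ 1 (mod 9): 323·t ≡ 1 − 259 = -258 (mod 9).
    Reduce coefficients mod 9: 8·t ≡ 3 (mod 9).
    The inverse of 8 mod 9 is 8 (since 8·8 = 64 = 7·9 + 1), so t ≡ 8·3 = 24 ≡ 6 (mod 9).
    Then x = 259 + 323·6 = 2197, valid modulo lcm(323, 9) = 2907: x ≡ 2197 (mod 2907).
  Combine with x ≡ 8 (mod 16); new modulus lcm = 46512.
    Write x = 2197 + 2907·t and substitute into x ≡ 8 (mod 16): 2907·t ≡ 8 − 2197 = -2189 (mod 16).
    Reduce coefficients mod 16: 11·t ≡ 3 (mod 16).
    The inverse of 11 mod 16 is 3 (since 11·3 = 33 = 2·16 + 1), so t ≡ 3·3 = 9 ≡ 9 (mod 16).
    Then x = 2197 + 2907·9 = 28360, valid modulo lcm(2907, 16) = 46512: x ≡ 28360 (mod 46512).
  Combine with x ≡ 5 (mod 13); new modulus lcm = 604656.
    Write x = 28360 + 46512·t and substitute into x ≡ 5 (mod 13): 46512·t ≡ 5 − 28360 = -28355 (mod 13).
    Reduce coefficients mod 13: 11·t ≡ 11 (mod 13).
    The inverse of 11 mod 13 is 6 (since 11·6 = 66 = 5·13 + 1), so t ≡ 6·11 = 66 ≡ 1 (mod 13).
    Then x = 28360 + 46512·1 = 74872, valid modulo lcm(46512, 13) = 604656: x ≡ 74872 (mod 604656).
Verify against each original: 74872 mod 19 = 12, 74872 mod 17 = 4, 74872 mod 9 = 1, 74872 mod 16 = 8, 74872 mod 13 = 5.

x ≡ 74872 (mod 604656).
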